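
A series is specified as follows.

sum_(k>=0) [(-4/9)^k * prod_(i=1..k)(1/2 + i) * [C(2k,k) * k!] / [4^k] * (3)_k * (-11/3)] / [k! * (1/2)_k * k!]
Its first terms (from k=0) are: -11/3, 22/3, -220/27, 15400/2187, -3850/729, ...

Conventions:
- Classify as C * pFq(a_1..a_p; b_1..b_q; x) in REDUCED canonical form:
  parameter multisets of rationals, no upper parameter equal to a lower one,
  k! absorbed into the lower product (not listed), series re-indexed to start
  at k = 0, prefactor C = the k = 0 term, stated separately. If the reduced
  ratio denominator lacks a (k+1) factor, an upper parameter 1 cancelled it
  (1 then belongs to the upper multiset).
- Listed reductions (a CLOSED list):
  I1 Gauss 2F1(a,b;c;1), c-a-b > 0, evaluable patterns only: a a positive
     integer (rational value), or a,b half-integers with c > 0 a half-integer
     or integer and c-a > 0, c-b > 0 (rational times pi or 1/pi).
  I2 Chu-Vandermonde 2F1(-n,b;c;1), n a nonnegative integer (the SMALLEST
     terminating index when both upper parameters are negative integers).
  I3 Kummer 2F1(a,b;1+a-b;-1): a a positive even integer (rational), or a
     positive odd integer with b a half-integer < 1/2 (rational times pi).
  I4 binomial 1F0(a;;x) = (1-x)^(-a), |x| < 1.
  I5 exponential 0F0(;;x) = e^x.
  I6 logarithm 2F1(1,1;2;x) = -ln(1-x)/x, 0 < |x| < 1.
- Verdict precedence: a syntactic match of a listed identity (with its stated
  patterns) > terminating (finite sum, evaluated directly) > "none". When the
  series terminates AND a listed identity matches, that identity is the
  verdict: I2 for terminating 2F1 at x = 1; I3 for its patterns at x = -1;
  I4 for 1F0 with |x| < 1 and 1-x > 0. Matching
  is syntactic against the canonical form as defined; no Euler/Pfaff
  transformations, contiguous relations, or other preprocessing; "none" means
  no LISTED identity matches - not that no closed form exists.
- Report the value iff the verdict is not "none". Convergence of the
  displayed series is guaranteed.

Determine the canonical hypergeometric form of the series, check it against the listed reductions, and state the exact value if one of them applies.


Classification (C = -11/3): 2F1 with upper {3/2, 3}, lower {1}, argument x = -4/9. Verdict: none. A 2F1 with upper {3/2, 3} fits none of I1-I6 at x = -4/9; the sum runs forever.

Structural cue: x = (-4/9) and the running product (C = -11/3) telescopes to a rising factorial.
Adjacent-term ratio: r(k) = (-4/9) * (k+3/2) (k+3) / [(k+1) (k+1)] - rational; roots negated = parameters, x = (-4/9), C = -11/3.


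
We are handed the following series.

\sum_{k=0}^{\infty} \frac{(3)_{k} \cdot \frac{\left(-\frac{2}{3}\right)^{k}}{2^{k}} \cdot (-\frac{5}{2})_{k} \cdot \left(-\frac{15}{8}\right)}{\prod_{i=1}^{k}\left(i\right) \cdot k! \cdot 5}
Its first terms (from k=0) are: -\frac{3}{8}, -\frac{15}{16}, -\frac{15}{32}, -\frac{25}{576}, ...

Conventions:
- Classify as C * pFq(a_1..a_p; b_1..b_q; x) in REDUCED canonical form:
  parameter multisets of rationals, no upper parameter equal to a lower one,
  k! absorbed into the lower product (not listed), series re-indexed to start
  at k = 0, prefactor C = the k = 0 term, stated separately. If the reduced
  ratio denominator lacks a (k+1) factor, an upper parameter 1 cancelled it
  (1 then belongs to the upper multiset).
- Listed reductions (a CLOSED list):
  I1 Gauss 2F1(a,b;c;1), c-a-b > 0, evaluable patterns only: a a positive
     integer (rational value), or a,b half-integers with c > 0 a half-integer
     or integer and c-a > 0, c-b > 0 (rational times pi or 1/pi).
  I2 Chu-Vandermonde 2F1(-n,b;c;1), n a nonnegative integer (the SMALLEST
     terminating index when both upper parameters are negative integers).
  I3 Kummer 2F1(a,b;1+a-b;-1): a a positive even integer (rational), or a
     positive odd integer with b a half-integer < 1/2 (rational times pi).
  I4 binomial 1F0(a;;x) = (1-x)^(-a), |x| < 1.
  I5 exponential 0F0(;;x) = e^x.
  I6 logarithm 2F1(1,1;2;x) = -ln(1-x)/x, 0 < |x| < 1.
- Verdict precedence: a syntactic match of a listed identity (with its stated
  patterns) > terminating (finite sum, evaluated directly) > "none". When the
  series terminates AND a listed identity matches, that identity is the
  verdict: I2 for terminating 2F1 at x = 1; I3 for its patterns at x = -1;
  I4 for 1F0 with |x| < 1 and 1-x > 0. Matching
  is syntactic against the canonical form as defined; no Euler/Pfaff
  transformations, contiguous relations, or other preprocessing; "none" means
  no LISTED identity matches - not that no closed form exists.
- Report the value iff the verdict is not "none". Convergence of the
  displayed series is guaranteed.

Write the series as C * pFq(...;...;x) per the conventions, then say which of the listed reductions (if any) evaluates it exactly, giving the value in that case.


At argument -\frac{1}{3}: a 2F1 with upper {-\frac{5}{2}, 3}, lower {1}, scaled by C = -\frac{3}{8}. Verdict: none. No listed pattern accepts 2F1(-\frac{5}{2}, 3; 1; -\frac{1}{3}).

The tell: with t_0 = -\frac{3}{8}, the two k-th powers (C = -3/8, x = -1/3) combine into one argument.
Adjacent-term ratio: r(k) = -\frac{1}{3} * (k-\frac{5}{2}) (k+3) / [(k+1) (k+1)] - rational in k, leading ratio -\frac{1}{3}; with t_0 = -\frac{3}{8}, classification follows.


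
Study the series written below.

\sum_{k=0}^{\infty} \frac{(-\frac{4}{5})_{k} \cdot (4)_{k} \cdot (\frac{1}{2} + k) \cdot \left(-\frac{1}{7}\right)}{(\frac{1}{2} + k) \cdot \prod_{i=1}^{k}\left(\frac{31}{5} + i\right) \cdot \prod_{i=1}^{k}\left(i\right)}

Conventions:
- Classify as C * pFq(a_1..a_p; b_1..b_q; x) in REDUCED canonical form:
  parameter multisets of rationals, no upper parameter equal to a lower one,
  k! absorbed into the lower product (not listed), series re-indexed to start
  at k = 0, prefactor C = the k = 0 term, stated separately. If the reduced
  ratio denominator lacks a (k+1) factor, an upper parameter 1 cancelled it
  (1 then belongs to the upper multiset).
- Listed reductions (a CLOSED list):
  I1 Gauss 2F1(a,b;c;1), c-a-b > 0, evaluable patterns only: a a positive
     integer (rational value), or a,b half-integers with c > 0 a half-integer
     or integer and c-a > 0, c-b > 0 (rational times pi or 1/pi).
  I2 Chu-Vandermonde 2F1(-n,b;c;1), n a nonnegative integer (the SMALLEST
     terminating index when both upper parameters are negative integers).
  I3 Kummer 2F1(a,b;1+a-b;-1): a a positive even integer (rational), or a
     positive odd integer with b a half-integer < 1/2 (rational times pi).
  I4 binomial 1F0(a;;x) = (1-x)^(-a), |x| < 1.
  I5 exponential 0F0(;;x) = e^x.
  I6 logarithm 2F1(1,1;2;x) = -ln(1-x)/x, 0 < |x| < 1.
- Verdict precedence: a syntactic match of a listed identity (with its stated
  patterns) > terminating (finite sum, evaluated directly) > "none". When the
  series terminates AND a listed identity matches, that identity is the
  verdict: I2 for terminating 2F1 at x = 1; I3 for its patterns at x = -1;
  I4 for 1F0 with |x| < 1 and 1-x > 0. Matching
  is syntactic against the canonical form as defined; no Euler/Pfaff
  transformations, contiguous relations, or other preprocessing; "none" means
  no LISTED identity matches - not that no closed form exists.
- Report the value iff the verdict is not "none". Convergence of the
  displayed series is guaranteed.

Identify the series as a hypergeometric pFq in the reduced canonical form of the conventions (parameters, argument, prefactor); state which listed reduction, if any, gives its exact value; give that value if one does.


Reduced: x = 1, 2F1, upper = {-\frac{4}{5}, 4}, lower = {\frac{36}{5}}, C = -\frac{1}{7}. Verdict at x = 1: Gauss's theorem (I1) matches (x = 1: the Gamma ratio telescopes since c-a-b = 4 > 0 and a = 4 in Z>0). Value: -\frac{1612}{21875}.

Key step: t_0 = -\frac{1}{7} here, and the lower running product (C = -1/7) is a rising factorial.
Consecutive-term ratio: r(k) = 1 * (k-\frac{4}{5}) (k+4) / [(k+\frac{36}{5}) (k+1)] - rational; roots negated = parameters, x = 1, C = -\frac{1}{7}.


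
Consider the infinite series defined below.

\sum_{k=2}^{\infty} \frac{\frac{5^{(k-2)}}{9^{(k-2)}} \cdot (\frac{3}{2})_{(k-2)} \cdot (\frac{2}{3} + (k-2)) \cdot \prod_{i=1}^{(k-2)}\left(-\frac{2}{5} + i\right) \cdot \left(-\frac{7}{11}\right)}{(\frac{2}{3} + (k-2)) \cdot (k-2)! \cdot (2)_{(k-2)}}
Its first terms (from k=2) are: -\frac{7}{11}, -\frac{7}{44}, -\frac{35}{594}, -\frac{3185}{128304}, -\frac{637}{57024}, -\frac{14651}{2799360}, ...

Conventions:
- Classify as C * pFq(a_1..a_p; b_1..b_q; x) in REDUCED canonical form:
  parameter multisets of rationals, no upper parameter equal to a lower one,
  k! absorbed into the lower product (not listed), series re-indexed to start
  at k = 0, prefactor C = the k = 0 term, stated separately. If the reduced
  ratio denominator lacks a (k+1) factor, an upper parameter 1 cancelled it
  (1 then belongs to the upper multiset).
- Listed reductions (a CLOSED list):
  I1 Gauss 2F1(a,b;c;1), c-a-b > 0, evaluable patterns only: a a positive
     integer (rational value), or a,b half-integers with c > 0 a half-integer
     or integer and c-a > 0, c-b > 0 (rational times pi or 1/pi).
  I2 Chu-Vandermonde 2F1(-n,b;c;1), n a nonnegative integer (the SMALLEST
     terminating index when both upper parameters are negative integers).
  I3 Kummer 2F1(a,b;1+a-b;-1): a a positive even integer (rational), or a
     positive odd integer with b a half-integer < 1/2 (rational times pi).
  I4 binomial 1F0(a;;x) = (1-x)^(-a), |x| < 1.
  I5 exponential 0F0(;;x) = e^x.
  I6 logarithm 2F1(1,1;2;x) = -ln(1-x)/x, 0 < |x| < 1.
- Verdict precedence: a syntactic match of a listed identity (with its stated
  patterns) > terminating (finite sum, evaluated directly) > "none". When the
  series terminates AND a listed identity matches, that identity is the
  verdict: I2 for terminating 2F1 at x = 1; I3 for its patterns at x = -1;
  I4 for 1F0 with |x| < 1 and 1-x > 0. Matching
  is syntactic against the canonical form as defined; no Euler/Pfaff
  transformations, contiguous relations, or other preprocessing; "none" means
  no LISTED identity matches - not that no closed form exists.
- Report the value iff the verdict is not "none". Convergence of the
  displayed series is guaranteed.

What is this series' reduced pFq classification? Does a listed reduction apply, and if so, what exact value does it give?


First insight: t_0 being -\frac{7}{11}, the running product (C = -7/11, x = 5/9) telescopes to a rising factorial.
Term ratio: r(k) = \frac{5}{9} * (k+\frac{3}{5}) (k+\frac{3}{2}) / [(k+2) (k+1)] - rational in k. x = \frac{5}{9}; t_0 = -\frac{7}{11}; negate the roots.

Prefactor -\frac{7}{11}, argument \frac{5}{9}: 2F1 with upper {\frac{3}{5}, \frac{3}{2}} over lower {2}. Verdict: no listed reduction: x = \frac{5}{9} and upper {\frac{3}{5}, \frac{3}{2}} fail every I1-I6 pattern.


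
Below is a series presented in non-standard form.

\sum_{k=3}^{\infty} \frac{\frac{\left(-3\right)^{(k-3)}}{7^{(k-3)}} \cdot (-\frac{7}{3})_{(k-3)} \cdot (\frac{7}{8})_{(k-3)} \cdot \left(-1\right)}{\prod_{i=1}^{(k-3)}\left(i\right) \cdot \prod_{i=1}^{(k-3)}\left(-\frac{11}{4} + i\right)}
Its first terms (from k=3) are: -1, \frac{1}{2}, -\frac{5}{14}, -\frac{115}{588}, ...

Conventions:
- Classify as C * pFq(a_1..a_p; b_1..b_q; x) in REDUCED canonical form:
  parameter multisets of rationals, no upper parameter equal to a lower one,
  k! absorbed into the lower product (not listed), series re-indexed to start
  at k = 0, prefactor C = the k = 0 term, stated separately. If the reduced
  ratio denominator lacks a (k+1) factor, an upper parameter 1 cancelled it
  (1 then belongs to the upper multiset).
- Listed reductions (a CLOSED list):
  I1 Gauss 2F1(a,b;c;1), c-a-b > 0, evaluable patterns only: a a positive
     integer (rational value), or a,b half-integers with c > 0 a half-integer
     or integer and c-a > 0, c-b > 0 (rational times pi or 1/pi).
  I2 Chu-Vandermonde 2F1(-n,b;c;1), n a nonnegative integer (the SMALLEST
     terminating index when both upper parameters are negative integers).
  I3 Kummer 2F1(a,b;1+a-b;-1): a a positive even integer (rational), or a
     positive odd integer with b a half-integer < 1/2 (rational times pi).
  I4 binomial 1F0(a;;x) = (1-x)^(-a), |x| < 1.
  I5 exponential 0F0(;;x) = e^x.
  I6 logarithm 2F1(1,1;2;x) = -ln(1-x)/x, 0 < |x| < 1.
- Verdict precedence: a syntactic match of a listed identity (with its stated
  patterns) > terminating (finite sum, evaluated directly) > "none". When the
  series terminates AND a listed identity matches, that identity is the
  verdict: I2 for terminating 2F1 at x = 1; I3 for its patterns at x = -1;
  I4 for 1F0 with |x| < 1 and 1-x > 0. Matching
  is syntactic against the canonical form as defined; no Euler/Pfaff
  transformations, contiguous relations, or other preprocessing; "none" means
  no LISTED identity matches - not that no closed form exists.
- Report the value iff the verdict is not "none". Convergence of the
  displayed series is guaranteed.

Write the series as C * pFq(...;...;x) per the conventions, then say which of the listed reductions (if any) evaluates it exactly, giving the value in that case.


Canonical form: C = -1 times 2F1 with upper {-\frac{7}{3}, \frac{7}{8}}, lower {-\frac{7}{4}}, x = -\frac{3}{7}. Verdict: none here - no I1-I6 shape fits x = -\frac{3}{7} with lower {-\frac{7}{4}}.

First insight: x = -\frac{3}{7} and the product of the first k integers (C = -1, x = -3/7) is k!.
Ratio: r(k) = -\frac{3}{7} * (k-\frac{7}{3}) (k+\frac{7}{8}) / [(k-\frac{7}{4}) (k+1)] - rational in k. x = -\frac{3}{7}; t_0 = -1; negate the roots.


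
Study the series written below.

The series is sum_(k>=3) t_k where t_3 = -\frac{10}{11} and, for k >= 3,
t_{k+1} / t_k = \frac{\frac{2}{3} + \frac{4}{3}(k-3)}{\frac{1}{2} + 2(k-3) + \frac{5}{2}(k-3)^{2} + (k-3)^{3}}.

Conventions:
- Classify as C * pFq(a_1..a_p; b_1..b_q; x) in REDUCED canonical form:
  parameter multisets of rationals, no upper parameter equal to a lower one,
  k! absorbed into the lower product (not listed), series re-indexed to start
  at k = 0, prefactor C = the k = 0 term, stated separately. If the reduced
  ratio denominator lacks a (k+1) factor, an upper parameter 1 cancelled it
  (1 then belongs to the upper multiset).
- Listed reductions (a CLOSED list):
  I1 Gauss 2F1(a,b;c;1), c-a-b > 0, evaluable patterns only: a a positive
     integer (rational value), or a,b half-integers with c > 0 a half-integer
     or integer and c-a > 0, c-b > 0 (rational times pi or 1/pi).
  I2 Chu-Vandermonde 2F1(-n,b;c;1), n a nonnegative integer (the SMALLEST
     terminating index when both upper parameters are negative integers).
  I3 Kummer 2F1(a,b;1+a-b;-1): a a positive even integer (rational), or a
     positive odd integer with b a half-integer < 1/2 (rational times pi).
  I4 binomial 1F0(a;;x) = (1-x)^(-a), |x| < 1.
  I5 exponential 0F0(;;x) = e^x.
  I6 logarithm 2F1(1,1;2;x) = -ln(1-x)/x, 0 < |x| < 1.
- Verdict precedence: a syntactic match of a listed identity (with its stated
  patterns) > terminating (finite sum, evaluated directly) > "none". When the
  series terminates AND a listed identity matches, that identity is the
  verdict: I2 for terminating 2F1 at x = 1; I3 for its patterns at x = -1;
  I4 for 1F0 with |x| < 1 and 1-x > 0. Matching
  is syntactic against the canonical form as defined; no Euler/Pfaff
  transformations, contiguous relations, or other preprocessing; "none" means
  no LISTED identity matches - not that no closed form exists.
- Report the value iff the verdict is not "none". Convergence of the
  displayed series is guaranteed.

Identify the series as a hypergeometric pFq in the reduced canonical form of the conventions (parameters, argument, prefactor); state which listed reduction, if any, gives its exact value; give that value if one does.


Canonical form: C = -\frac{10}{11} times 0F1 with upper {-}, lower {1}, x = \frac{4}{3}. Verdict: none. A 0F1 with upper {-} fits none of I1-I6 at x = \frac{4}{3}; the sum runs forever.

First insight: t_0 = -\frac{10}{11} here, and the expanded ratio factors over Q; C = -10/11, x = 4/3, roots give parameters.
Ratio: r(k) = \frac{4}{3} * 1 / [(k+1) (k+1)] - rational in k, leading ratio \frac{4}{3}; with t_0 = -\frac{10}{11}, classification follows.


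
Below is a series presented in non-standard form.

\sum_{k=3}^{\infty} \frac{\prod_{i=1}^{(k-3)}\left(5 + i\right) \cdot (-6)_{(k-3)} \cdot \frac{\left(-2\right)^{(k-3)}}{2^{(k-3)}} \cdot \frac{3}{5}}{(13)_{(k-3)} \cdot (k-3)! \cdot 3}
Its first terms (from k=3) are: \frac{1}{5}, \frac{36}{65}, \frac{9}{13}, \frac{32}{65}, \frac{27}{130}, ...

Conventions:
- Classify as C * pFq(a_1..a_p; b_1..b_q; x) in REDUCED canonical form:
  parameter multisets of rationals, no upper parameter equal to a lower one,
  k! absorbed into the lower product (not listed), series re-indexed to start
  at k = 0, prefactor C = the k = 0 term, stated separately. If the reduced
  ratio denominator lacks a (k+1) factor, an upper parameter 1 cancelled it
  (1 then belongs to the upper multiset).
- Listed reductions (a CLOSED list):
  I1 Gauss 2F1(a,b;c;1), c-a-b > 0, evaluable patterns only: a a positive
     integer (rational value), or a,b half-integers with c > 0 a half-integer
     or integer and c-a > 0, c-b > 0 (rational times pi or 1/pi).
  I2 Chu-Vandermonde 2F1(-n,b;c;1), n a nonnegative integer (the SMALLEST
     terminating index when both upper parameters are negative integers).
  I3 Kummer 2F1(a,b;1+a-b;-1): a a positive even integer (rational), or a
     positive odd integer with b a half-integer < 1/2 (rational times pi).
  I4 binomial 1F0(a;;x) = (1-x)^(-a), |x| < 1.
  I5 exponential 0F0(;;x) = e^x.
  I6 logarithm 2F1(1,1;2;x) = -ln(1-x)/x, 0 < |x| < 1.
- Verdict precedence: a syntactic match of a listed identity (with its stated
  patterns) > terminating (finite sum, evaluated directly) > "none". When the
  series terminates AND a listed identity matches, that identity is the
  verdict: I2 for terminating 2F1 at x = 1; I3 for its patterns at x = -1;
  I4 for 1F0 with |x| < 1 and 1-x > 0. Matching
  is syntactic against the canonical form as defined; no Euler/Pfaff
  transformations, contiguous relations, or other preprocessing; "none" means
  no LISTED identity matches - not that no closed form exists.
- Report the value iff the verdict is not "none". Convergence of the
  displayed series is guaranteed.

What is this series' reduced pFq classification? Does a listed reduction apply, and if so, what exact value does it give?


Key step: t_0 = \frac{1}{5} here, and the two k-th powers (C = 1/5) combine into one argument.
Adjacent-term ratio: r(k) = -1 * (k-6) (k+6) / [(k+13) (k+1)] - rational; roots negated = parameters, x = -1, C = \frac{1}{5}.

With C = \frac{1}{5}: the canonical form is 2F1(-6, 6; 13; -1). Verdict: Kummer's theorem (I3) applies (x = -1; c = 13 equals 1+a-b for upper {-6, 6}: listed pattern). Hence: \frac{11}{5}.


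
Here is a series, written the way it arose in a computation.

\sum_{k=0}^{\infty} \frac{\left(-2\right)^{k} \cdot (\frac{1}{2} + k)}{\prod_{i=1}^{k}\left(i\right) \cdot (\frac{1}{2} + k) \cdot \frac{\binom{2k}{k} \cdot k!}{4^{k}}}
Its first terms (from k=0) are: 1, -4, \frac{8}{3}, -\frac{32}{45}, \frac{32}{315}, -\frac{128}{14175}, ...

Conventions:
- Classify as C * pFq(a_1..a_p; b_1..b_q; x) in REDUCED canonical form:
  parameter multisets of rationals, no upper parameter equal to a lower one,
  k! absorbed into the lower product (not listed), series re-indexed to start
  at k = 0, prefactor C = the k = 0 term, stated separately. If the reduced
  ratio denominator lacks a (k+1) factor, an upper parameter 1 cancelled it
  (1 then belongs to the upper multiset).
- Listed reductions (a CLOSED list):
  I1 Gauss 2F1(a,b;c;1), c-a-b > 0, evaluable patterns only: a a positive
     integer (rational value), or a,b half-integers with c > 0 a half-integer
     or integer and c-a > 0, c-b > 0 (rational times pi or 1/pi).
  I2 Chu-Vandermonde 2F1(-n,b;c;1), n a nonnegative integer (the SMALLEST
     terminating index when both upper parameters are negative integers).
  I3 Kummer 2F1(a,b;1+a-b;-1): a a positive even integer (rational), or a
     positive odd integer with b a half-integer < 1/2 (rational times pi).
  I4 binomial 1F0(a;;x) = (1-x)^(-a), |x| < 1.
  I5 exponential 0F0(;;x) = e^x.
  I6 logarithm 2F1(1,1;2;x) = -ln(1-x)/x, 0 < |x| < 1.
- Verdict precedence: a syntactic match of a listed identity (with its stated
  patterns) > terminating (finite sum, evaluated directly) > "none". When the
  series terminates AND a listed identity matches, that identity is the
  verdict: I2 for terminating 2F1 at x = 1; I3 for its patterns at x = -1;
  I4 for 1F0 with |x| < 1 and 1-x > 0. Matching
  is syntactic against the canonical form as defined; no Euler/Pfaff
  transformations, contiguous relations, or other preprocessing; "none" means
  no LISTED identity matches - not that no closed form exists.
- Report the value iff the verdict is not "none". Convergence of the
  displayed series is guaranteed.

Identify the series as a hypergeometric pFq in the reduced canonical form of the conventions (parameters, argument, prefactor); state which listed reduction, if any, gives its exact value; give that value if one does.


Canonical form: C = 1 times 0F1 with upper {-}, lower {\frac{1}{2}}, x = -2. Verdict: none here - no I1-I6 shape fits x = -2 with lower {\frac{1}{2}}.

First insight: t_0 being 1, the product of the first k integers (C = 1, x = -2) is k!.
Step ratio: r(k) = -2 * 1 / [(k+\frac{1}{2}) (k+1)] ; factor over Q: parameters, x = -2, and C = 1.


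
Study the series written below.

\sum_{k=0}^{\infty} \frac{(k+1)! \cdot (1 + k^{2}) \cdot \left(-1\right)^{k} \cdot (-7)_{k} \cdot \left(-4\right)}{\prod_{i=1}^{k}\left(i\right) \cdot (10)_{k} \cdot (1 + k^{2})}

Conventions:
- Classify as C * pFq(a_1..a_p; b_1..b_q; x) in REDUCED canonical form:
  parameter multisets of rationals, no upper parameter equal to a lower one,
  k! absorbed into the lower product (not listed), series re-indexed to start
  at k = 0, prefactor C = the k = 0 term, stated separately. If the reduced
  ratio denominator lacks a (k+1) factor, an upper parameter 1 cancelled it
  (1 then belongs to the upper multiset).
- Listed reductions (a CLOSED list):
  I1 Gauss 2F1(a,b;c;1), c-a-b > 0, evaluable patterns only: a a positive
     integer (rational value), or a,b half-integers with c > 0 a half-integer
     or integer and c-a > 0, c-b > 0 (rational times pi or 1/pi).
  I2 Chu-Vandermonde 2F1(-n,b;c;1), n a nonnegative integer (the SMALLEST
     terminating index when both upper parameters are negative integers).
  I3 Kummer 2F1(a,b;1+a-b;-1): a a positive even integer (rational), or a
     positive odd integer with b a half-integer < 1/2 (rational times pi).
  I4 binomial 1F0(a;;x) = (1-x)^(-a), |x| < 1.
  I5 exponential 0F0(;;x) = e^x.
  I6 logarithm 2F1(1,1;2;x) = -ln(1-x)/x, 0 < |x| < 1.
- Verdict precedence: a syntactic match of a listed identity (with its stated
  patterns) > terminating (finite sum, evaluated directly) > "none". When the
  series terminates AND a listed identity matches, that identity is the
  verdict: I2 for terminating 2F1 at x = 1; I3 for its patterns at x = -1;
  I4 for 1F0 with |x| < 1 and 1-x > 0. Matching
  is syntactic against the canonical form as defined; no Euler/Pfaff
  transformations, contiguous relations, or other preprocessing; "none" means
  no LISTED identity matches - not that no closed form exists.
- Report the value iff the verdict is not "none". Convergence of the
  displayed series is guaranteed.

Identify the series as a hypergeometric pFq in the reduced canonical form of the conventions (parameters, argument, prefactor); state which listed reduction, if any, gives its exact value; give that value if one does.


Canonical form: C = -4 times 2F1 with upper {-7, 2}, lower {10}, x = -1. Verdict at x = -1: Kummer's theorem (I3) matches (x = -1; c = 10 equals 1+a-b for upper {-7, 2}: listed pattern). Its exact value is -18.

Key step: x = -1 and the factorial ratio (prefactor -4) (k+a-1)!/(a-1)! is a rising factorial (a)_k.
Step ratio: r(k) = -1 * (k-7) (k+2) / [(k+10) (k+1)] - poly over poly, x = -1 from leading terms; C = -4 at k = 0.


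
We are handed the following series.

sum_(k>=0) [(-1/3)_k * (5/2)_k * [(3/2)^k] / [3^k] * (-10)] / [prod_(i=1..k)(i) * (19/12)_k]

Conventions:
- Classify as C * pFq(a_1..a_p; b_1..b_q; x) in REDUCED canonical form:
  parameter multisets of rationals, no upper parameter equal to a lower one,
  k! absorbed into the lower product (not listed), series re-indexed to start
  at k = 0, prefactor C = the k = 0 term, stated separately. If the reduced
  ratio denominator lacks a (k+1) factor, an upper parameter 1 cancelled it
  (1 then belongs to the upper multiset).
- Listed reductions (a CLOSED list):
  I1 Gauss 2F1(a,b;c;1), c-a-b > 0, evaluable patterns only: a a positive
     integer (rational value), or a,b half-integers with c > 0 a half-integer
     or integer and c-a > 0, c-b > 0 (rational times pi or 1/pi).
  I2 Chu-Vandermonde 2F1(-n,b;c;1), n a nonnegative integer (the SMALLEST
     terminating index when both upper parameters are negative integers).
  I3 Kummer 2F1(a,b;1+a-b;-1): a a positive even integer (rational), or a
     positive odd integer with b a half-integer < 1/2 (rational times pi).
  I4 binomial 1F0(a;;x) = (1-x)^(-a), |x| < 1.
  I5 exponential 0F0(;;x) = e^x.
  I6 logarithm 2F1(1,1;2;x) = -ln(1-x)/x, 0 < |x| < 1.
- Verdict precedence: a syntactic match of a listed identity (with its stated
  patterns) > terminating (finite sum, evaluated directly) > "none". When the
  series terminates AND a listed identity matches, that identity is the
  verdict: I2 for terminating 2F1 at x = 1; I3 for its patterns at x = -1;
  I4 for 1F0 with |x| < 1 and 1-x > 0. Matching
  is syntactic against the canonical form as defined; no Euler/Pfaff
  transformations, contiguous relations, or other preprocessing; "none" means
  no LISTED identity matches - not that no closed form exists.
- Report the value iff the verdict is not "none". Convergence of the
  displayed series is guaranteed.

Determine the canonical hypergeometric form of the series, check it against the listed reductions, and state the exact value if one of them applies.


This is -10 * 2F1(-1/3, 5/2; 19/12; 1/2) in reduced canonical form. Verdict: no listed reduction: x = 1/2 and upper {-1/3, 5/2} fail every I1-I6 pattern.

Key observation: t_0 being -10, the two k-th powers (prefactor -10) combine into one argument.
Ratio: r(k) = (1/2) * (k-1/3) (k+5/2) / [(k+19/12) (k+1)] ; factor over Q: parameters, x = (1/2), and C = -10.


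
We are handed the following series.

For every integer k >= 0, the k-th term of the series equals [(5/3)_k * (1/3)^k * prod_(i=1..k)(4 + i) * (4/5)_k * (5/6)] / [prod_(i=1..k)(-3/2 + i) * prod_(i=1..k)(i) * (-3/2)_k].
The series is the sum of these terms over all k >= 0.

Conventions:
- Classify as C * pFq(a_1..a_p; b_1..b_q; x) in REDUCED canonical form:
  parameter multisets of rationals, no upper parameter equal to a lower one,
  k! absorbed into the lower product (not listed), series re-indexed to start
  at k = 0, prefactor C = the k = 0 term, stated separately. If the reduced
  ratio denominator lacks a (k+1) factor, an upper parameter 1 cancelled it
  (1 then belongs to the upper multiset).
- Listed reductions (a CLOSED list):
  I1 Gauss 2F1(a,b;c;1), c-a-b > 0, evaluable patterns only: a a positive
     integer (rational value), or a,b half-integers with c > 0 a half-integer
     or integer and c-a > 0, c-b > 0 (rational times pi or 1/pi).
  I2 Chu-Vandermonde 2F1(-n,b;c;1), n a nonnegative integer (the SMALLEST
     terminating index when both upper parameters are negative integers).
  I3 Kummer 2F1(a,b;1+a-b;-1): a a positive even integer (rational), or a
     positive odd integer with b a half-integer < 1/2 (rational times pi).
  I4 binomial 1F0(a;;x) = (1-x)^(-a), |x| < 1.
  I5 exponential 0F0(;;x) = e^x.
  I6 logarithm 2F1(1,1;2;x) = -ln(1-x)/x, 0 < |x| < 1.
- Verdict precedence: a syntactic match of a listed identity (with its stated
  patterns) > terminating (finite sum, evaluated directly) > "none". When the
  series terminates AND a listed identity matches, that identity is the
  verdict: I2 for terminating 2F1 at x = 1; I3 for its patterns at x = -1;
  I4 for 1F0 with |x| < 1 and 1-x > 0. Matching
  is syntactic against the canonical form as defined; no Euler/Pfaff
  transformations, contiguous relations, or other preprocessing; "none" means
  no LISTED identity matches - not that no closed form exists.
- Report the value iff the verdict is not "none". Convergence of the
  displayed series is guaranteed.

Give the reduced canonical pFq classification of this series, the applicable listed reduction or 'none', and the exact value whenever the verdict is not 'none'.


At argument 1/3: a 3F2 with upper {4/5, 5/3, 5}, lower {-3/2, -1/2}, scaled by C = 5/6. Verdict: no listed reduction: x = 1/3 and upper {4/5, 5/3, 5} fail every I1-I6 pattern.

The tell: from the first term 5/6: the product of the first k integers (C = 5/6) is k!.
Consecutive-term ratio: r(k) = (1/3) * (k+4/5) (k+5/3) (k+5) / [(k-3/2) (k-1/2) (k+1)] - poly over poly, x = (1/3) from leading terms; C = 5/6 at k = 0.


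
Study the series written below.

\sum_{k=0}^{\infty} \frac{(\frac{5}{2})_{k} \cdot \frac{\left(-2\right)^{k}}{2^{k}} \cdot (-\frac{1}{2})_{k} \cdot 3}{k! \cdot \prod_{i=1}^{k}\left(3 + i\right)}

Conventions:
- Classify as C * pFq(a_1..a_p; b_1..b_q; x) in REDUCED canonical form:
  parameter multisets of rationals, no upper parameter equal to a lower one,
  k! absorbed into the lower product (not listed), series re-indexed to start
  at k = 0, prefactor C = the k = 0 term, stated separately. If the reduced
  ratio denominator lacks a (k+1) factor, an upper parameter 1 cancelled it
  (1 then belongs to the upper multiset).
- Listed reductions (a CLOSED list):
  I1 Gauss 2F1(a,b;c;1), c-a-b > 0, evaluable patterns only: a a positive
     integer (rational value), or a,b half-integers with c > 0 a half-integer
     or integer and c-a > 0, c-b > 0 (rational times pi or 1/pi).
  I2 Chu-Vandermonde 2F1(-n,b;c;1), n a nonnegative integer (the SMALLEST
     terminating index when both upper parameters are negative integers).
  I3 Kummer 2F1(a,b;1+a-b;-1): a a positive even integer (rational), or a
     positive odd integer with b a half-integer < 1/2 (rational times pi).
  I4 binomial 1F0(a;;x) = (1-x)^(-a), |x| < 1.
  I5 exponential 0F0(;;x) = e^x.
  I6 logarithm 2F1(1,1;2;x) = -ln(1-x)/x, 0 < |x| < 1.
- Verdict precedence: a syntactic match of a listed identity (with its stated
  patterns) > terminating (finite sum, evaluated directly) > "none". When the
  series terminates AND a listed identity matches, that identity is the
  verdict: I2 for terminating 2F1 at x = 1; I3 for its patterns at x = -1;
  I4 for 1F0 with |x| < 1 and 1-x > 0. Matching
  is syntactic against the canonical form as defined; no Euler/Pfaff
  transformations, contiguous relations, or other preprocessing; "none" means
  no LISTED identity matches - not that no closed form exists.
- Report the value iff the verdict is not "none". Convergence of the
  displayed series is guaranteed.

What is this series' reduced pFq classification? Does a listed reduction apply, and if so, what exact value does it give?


The series (x = -1) is 2F1: upper {-\frac{1}{2}, \frac{5}{2}}, lower {4}, prefactor 3. Verdict: none here - no I1-I6 shape fits x = -1 with lower {4}.

Key observation: with t_0 = 3, the lower running product (C = 3) is a rising factorial.
Step ratio: r(k) = -1 * (k-\frac{1}{2}) (k+\frac{5}{2}) / [(k+4) (k+1)] - poly over poly, x = -1 from leading terms; C = 3 at k = 0.


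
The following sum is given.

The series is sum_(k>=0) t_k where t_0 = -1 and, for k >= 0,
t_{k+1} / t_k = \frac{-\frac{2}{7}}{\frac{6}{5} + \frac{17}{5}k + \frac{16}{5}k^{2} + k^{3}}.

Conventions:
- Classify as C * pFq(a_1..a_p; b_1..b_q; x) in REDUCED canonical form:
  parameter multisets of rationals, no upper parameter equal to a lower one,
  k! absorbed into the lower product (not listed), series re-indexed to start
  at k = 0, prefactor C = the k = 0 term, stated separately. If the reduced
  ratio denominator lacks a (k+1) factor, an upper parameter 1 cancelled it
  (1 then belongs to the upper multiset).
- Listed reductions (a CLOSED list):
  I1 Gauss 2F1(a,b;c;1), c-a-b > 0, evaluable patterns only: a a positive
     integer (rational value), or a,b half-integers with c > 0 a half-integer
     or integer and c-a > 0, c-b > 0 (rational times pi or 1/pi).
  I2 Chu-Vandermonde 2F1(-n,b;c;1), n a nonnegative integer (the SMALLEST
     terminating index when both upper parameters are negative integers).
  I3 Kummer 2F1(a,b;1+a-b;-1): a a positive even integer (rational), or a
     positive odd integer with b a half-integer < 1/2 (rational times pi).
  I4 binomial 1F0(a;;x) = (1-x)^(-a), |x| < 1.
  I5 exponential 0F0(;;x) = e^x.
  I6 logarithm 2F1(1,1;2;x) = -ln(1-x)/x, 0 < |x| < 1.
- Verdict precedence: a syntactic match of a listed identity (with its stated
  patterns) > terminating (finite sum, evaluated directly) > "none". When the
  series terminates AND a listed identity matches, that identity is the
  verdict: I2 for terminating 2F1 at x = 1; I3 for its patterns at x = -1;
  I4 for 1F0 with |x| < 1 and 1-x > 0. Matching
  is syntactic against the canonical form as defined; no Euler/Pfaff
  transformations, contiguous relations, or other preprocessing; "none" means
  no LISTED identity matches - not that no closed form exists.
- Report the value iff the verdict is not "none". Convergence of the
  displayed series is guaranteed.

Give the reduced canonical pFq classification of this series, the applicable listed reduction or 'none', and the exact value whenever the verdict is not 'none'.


At argument -\frac{2}{7}: a 0F2 with upper {-}, lower {1, \frac{6}{5}}, scaled by C = -1. Verdict: none here - no I1-I6 shape fits x = -\frac{2}{7} with lower {1, \frac{6}{5}}.

Key step: x = -\frac{2}{7} and the expanded ratio factors over Q; prefactor -1, roots give parameters.
Adjacent-term ratio: r(k) = -\frac{2}{7} * 1 / [(k+1) (k+\frac{6}{5}) (k+1)] - rational; roots negated = parameters, x = -\frac{2}{7}, C = -1.


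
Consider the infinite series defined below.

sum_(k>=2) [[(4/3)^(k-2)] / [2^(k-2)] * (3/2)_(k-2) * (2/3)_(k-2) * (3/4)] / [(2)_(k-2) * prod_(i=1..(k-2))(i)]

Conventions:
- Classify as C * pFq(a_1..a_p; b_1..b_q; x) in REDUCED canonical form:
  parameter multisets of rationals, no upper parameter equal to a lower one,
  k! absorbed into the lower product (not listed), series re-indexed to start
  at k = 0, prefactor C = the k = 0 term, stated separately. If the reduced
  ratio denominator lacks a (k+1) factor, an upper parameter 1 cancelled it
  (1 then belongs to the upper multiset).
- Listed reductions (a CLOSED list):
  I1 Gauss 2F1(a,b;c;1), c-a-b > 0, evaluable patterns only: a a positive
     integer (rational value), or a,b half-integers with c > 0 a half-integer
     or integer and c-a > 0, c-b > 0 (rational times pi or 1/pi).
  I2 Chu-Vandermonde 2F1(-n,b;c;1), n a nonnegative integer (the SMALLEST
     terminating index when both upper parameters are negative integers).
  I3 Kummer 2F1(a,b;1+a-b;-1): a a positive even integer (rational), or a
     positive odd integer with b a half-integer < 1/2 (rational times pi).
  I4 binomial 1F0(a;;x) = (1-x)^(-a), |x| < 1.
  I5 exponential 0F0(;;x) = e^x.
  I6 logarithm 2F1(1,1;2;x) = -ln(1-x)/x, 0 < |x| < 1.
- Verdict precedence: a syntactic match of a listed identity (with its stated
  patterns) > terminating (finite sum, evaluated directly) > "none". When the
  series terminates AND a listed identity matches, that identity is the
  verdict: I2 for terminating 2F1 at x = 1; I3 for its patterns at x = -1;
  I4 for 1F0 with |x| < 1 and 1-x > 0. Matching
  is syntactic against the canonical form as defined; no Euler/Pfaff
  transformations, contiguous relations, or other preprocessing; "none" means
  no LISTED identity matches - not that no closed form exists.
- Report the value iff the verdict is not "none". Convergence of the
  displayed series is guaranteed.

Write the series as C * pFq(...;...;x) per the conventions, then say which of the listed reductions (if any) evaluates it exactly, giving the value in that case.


Structural cue: t_0 = 3/4 here, and the product of the first k integers (C = 3/4) is k!.
Consecutive-term ratio: r(k) = (2/3) * (k+2/3) (k+3/2) / [(k+2) (k+1)] - rational; roots negated = parameters, x = (2/3), C = 3/4.

At argument 2/3: a 2F1 with upper {2/3, 3/2}, lower {2}, scaled by C = 3/4. Verdict: none (x = 2/3): each listed identity misses the multisets {2/3, 3/2} ; {2}.


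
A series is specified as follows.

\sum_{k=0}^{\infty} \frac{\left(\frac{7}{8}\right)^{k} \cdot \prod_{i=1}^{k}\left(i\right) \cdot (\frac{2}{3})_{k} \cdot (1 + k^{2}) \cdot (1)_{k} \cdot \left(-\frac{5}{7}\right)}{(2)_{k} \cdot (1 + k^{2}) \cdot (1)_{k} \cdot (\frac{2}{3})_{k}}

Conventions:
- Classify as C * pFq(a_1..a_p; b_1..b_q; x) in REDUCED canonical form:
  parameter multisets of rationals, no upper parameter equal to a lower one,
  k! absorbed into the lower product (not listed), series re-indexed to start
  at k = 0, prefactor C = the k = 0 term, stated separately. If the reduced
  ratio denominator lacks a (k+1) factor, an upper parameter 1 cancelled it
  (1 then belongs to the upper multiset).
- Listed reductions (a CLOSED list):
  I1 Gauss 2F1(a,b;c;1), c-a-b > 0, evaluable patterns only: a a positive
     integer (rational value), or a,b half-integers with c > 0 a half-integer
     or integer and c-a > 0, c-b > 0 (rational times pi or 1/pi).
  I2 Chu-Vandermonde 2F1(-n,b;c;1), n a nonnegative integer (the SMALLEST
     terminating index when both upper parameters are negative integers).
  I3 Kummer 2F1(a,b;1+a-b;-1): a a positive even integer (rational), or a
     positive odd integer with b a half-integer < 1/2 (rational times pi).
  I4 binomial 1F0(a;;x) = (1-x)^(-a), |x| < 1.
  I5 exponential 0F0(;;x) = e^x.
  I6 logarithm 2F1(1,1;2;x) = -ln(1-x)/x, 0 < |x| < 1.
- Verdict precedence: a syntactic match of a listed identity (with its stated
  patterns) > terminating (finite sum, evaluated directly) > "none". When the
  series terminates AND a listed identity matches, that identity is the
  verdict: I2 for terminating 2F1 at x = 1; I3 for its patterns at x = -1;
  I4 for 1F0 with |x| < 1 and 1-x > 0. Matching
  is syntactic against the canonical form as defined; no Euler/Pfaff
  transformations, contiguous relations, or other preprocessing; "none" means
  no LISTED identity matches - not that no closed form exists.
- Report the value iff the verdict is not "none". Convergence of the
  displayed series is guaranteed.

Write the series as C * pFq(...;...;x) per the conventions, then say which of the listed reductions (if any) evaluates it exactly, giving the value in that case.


At argument \frac{7}{8}: a 2F1 with upper {1, 1}, lower {2}, scaled by C = -\frac{5}{7}. Verdict at x = \frac{7}{8}: the logarithmic series (I6) matches (the logarithm: parameters (1,1;2), x = \frac{7}{8}). Exact value: \frac{40}{49} \cdot \ln\left(\frac{1}{8}\right).

Key step: from the first term -\frac{5}{7}: the parameter 2/3 appears in both the upper and lower lists and cancels (alongside the other common factor).
Adjacent-term ratio: r(k) = \frac{7}{8} * (k+1) (k+1) / [(k+2) (k+1)] - poly over poly, x = \frac{7}{8} from leading terms; C = -\frac{5}{7} at k = 0.


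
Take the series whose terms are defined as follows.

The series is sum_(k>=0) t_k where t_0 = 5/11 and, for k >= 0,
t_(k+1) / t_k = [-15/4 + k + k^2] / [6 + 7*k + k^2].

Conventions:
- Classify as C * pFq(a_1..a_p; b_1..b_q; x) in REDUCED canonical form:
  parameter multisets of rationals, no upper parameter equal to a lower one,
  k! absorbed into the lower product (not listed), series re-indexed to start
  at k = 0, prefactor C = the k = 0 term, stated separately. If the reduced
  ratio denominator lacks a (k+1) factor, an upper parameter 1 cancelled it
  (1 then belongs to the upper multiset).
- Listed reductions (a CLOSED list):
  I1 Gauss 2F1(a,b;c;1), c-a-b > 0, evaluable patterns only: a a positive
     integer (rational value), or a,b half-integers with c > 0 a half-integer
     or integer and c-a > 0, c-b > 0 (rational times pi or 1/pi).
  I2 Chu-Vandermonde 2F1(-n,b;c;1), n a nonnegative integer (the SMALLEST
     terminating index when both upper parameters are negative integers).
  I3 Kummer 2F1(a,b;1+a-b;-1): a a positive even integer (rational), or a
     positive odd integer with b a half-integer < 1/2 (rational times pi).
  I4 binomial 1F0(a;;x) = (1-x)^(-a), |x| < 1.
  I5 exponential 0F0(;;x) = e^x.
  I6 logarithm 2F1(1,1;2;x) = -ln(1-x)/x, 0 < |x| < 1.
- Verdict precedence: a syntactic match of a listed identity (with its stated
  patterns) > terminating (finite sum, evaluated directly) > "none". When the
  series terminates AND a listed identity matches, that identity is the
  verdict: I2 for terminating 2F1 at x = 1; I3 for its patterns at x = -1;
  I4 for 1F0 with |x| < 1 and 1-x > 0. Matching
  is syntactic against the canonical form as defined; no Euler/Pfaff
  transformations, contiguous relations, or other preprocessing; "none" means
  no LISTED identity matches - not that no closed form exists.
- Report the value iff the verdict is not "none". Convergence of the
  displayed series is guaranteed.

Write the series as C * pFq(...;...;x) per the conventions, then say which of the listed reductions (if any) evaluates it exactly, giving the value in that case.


Reduced: x = 1, 2F1, upper = {-3/2, 5/2}, lower = {6}, C = 5/11. Verdict: Gauss's theorem I1 (half-integer case) matches (x = 1; upper {-3/2, 5/2} half-integers, c = 6 in the evaluable pattern). Exact value: (65536/99099) / pi.

Key step: x = 1 and roots of the ratio polynomials (prefactor 5/11) are the negated parameters.
Consecutive-term ratio: r(k) = 1 * (k-3/2) (k+5/2) / [(k+6) (k+1)] - rational in k, leading ratio 1; with t_0 = 5/11, classification follows.
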